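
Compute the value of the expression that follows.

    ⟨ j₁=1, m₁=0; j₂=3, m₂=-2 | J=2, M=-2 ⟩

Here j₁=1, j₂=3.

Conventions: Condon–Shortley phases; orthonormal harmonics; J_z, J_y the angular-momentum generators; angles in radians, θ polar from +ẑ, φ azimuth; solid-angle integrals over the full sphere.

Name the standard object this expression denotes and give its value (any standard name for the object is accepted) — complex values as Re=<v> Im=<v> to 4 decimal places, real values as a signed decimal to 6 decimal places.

This is a Clebsch–Gordan (vector-coupling) coefficient.
j₁+j₂−J=2  J+j₁−j₂=0  J−j₁+j₂=4  j₁+j₂+J+1=7
(j₁±m₁, j₂±m₂, J±M) = (1,1,1,5,0,4)
P² = 960/7
sum k=1..1:
  [1] −1/24 = -1/24
S = -1/24
C² = P²·S² = 5/21 ; C = -0.487950

Clebsch–Gordan coefficient, −√(5/21) ≈ -0.487950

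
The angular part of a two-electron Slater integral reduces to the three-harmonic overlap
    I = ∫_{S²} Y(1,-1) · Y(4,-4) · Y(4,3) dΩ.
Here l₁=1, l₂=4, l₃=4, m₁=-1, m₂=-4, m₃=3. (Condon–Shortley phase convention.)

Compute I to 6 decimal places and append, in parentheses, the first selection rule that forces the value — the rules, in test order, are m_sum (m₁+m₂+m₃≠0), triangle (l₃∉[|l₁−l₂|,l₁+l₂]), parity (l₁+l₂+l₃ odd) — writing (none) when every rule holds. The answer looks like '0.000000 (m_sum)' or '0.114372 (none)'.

0.000000 (m_sum)

Σmᵢ = -2 ≠ 0, so the φ-integral vanishes; I = 0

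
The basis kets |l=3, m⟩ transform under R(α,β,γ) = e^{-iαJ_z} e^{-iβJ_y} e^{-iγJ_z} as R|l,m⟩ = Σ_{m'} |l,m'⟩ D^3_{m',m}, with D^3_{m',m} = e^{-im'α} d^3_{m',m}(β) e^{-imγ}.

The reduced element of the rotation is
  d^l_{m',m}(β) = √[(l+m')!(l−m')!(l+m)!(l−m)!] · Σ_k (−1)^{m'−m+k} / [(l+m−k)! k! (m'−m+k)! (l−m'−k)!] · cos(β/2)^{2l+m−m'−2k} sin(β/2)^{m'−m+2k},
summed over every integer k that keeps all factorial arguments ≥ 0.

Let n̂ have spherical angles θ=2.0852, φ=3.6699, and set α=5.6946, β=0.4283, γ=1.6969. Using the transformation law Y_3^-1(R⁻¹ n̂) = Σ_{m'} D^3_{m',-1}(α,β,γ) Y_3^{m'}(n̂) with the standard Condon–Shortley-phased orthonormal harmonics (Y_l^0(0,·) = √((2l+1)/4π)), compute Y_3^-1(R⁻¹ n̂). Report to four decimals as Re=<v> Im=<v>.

Need the full column D^3_{m',-1} for m'=−3..3 at α=5.6946, β=0.4283, γ=1.6969.
cos(β/2)=0.977157, sin(β/2)=0.212517
d^3_{-3,-1}: single k=2 term ⇒ +0.159474;  D = +0.159096-0.010972i
d^3_{-2,-1}: k∈[1..2] ⇒ +0.598709 -0.056638 = +0.542072;  D = +0.470493+0.269217i
d^3_{-1,-1}: k∈[0..2] ⇒ +0.870537 -0.329409 +0.011686 = +0.552814;  D = +0.246649+0.494740i
d^3_{0,-1}: k∈[0..2] ⇒ -0.655853 +0.093065 -0.001467 = -0.564256;  D = +0.070966-0.559775i
d^3_{1,-1}: k∈[0..2] ⇒ +0.247057 -0.015581 +0.000092 = +0.231568;  D = -0.151765+0.174902i
d^3_{2,-1}: k∈[0..1] ⇒ -0.056638 +0.001339 = -0.055298;  D = +0.053331-0.014618i
d^3_{3,-1}: single k=0 term ⇒ +0.007543;  D = -0.007158-0.002380i
Y_3^{m'}(θ=2.0852,φ=3.6699) and Σ D·Y over m':
  (+0.1591-0.0110i)·(+0.0039+0.2753i)  (+0.4705+0.2692i)·(-0.1874+0.3318i)  (+0.2466+0.4947i)·(-0.0511+0.0298i)  (+0.0710-0.5598i)·(+0.3286+0.0000i)  (-0.1518+0.1749i)·(+0.0511+0.0298i)  (+0.0533-0.0146i)·(-0.1874-0.3318i)  (-0.0072-0.0024i)·(-0.0039+0.2753i)
Y_3^-1(R⁻¹ n̂) = -0.205079-0.064959i

Re=-0.2051 Im=-0.0650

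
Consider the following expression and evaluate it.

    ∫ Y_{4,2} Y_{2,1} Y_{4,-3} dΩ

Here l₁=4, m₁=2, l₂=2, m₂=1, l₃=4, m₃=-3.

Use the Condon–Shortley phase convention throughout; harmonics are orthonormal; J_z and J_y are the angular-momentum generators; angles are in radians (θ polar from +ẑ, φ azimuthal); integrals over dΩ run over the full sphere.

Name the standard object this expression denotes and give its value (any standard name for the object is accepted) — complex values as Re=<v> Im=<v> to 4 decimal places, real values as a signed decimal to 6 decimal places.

Gaunt coefficient, -0.187702

This is a Gaunt coefficient — the integral of a triple product of spherical harmonics over the sphere.
Checks pass: Σm=0; 10 even; l₃=4∈[2,6].
(2·4+1)(2·2+1)(2·4+1) = 405
Δ: 2! 6! 2! / 11! → 1/13860
sum: t=0:+1/192 t=1:−1/36 t=2:+1/192 = -5/288
3j²(4 2 4; 0 0 0) = Δ·Π!·Σ² = 20/693  (sign -1)
sum: t=1:−1/240 t=2:+1/1440 = -1/288
3j²(4 2 4; 2 1 -3) = Δ·Π!·Σ² = 5/132  (sign +1)
combine: 4πI² = 405·20/693·5/132 = 375/847
take √, sign -1: I = -0.18770204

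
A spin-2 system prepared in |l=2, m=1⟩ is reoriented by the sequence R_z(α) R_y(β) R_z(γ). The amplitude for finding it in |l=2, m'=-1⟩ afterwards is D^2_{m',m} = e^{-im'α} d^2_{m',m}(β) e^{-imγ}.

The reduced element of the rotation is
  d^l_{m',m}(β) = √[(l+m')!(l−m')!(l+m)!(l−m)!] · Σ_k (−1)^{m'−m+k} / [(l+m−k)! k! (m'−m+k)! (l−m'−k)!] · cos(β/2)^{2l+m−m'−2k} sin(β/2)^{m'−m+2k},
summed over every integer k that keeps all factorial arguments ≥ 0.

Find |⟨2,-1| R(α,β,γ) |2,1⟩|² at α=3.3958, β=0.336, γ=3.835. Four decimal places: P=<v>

P=0.0065

First d^2_{-1,1}(β=0.3360), then the phase factors e^{-i(-1)α} and e^{-i(1)γ}:
c=cos(0.336000/2)=0.985921, s=sin(0.336000/2)=0.167211; N=√[1·6·6·1]=6.000000
k: max(0,(1)−(-1))=2 … min(2+(1),2−(-1))=3
  k=2: (−1)^0·6.0000/(2)·0.9859^2·0.1672^2 = +0.081533
  k=3: (−1)^1·6.0000/(6)·0.9859^0·0.1672^4 = -0.000782
d^2_{-1,1}(0.3360) = +0.081533 -0.000782 = +0.080751
|D^2_{-1,1}|² = |d^2_{-1,1}(β)|² = (+0.080751)² = 0.006521 (the z-rotation phases have unit modulus)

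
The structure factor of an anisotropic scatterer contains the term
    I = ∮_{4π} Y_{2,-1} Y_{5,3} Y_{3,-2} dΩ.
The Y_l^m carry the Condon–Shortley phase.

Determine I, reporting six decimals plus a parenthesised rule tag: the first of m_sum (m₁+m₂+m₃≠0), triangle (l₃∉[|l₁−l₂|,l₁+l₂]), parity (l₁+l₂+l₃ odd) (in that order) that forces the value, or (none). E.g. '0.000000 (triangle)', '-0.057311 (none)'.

-0.253584 (none)

m-sum 0 ✓  L=10 even ✓  3≤3≤7 ✓
Π(2lᵢ+1) = 5×11×7 = 385
triangle coeff Δ(2,5,3) = 1/2310
Σ_t [2,2]: t=2:+1/144 = 1/144
(3j)²=10/231 [(2 5 3; 0 0 0)], sign=-1
Σ_t [3,3]: t=3:−1/720 = -1/720
(3j)²=8/165 [(2 5 3; -1 3 -2)], sign=+1
⇒ 4πI² = 80/99
I = (-1)√(80/99/(4π)) = -0.25358436
No selection rule forces the value: the integral is nonzero (none).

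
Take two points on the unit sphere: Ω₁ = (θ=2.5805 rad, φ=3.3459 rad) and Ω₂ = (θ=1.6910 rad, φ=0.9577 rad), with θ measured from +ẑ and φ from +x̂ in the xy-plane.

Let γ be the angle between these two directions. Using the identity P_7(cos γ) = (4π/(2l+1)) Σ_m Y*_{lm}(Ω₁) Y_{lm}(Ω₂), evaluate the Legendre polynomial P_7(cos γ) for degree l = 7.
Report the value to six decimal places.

0.246588

Expand P_7 via completeness: Σ_{m} conj(Y_{7,m}) at Ω₁ times Y_{7,m} at Ω₂ —
  m=-7: (-0.000847, -0.005980) × (0.433873, -0.194128) = (-0.001528, -0.002430)  (running Σ = (-0.001528, -0.002430))
  m=-6: (-0.012159, -0.033840) × (-0.184583, -0.109889) = (-0.001474, 0.007583)  (running Σ = (-0.003003, 0.005152))
  m=-5: (-0.067982, -0.111065) × (-0.021878, -0.286895) = (-0.030377, 0.021933)  (running Σ = (-0.033379, 0.027086))
  m=-4: (-0.215382, -0.229549) × (-0.185592, 0.152929) = (0.075078, 0.009664)  (running Σ = (0.041698, 0.036750))
  m=-3: (-0.397750, -0.279729) × (-0.217159, -0.059748) = (0.069662, 0.084510)  (running Σ = (0.111360, 0.121261))
  m=-2: (-0.331504, -0.143536) × (0.084009, 0.234056) = (0.005746, -0.089649)  (running Σ = (0.117106, 0.031612))
  m=-1: (0.151805, 0.031454) × (-0.115297, 0.163882) = (-0.022657, 0.021251)  (running Σ = (0.094449, 0.052863))
  m=0: (0.420661, -0.000000) × (0.250663, 0.000000) = (0.105444, 0.000000)  (running Σ = (0.199894, 0.052863))
  m=1: (-0.151805, 0.031454) × (0.115297, 0.163882) = (-0.022657, -0.021251)  (running Σ = (0.177236, 0.031612))
  m=2: (-0.331504, 0.143536) × (0.084009, -0.234056) = (0.005746, 0.089649)  (running Σ = (0.182983, 0.121261))
  m=3: (0.397750, -0.279729) × (0.217159, -0.059748) = (0.069662, -0.084510)  (running Σ = (0.252644, 0.036750))
  m=4: (-0.215382, 0.229549) × (-0.185592, -0.152929) = (0.075078, -0.009664)  (running Σ = (0.327722, 0.027086))
  m=5: (0.067982, -0.111065) × (0.021878, -0.286895) = (-0.030377, -0.021933)  (running Σ = (0.297345, 0.005152))
  m=6: (-0.012159, 0.033840) × (-0.184583, 0.109889) = (-0.001474, -0.007583)  (running Σ = (0.295871, -0.002430))
  m=7: (0.000847, -0.005980) × (-0.433873, -0.194128) = (-0.001528, 0.002430)  (running Σ = (0.294343, -0.000000))
Total Σ_m = (0.294343, -0.000000). Multiply by 0.837758: (0.246588, -0.000000). P_7(cos γ) = 0.246588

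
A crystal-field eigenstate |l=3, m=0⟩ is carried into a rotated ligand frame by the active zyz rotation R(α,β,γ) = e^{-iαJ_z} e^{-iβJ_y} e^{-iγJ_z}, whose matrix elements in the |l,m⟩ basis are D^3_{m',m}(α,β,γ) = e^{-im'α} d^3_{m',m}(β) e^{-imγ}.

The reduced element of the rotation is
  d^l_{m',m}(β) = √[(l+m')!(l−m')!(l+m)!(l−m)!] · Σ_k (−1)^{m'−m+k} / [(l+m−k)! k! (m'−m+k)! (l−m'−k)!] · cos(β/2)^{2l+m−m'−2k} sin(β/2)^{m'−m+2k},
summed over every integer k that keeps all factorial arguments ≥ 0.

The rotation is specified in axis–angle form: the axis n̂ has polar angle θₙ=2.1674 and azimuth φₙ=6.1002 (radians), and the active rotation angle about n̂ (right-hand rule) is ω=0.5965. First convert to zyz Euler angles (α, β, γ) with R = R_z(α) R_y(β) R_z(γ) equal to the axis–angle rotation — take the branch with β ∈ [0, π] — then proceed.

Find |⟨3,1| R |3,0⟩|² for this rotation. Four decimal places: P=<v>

Axis–angle → zyz. n̂ = (sinθₙcosφₙ, sinθₙsinφₙ, cosθₙ) = (+0.813438, -0.150531, -0.561836), ω = 0.5965.
R = I cosω + sinω [n̂]ₓ + (1−cosω) n̂n̂ᵀ gives
  R = [+0.941575, +0.294466, -0.163485; -0.336757, +0.831220, -0.442344; +0.005637, +0.471554, +0.881819]
β = atan2(√(R₁₃²+R₂₃²), R₃₃) = 0.491091; α = atan2(R₂₃, R₁₃) mod 2π = 4.358372; γ = atan2(R₃₂, −R₃₁) mod 2π = 1.582749
First d^3_{1,0}(β=0.4911), then the phase factors e^{-i(1)α} and e^{-i(0)γ}:
With c≡cos(β/2)=0.970005 and s≡sin(β/2)=0.243085, N=[24·2·6·6]^{1/2}=41.569219
k: max(0,(0)−(1))=0 … min(3+(0),3−(1))=2
  k=0: (−1)^1·41.5692/(12)·0.9700^5·0.2431^1 = -0.723134
  k=1: (−1)^2·41.5692/(4)·0.9700^3·0.2431^3 = +0.136242
  k=2: (−1)^3·41.5692/(12)·0.9700^1·0.2431^5 = -0.002852
d^3_{1,0}(0.4911) = -0.723134 +0.136242 -0.002852 = -0.589745
|D^3_{1,0}|² = |d^3_{1,0}(β)|² = (-0.589745)² = 0.347799 (the z-rotation phases have unit modulus)

P=0.3478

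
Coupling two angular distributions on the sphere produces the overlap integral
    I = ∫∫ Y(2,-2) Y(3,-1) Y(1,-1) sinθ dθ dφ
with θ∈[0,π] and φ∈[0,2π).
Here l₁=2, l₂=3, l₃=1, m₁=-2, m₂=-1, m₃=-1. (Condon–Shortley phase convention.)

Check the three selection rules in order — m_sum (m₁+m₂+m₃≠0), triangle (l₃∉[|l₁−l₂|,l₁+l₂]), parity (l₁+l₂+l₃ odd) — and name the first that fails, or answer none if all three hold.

azimuthal sum: -2 − 1 − 1 = -4  ✗
1 ≤ 1 ≤ 5 (triangle on l)
L = 2 + 3 + 1 = 6 (even)

m_sum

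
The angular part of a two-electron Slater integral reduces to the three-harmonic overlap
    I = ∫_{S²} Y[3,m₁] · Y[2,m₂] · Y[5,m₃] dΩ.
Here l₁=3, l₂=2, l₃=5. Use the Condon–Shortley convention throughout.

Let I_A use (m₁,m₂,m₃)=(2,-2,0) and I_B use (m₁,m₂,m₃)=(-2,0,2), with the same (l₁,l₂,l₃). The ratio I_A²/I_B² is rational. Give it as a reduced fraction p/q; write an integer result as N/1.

Same 3,2,5: normalisation and zero-m 3j drop out of the ratio.
A: Δ: 0! 6! 4! / 11! → 1/2310; sum: t=0:+1/2880 = 1/2880; 3j²(3 2 5; 2 -2 0) = Δ·Π!·Σ² = 1/462  (sign -1)
B: Δ: 0! 6! 4! / 11! → 1/2310; sum: t=0:+1/480 = 1/480; 3j²(3 2 5; -2 0 2) = Δ·Π!·Σ² = 3/110  (sign -1)
I_A²/I_B² = (1/462)/(3/110) = 5/63

5/63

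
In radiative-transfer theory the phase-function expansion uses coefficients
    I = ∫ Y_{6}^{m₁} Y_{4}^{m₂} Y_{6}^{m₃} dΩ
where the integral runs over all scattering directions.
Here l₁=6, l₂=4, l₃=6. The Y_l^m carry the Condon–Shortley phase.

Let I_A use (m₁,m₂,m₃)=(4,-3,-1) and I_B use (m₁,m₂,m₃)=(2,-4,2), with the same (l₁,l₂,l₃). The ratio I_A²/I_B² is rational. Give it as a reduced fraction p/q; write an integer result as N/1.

Same 6,4,6: normalisation and zero-m 3j drop out of the ratio.
A: Δ: 4! 8! 4! / 17! → 1/15315300; sum: t=0:+1/207360 t=1:−1/725760 = 1/290304; 3j²(6 4 6; 4 -3 -1) = Δ·Π!·Σ² = 125/7293  (sign -1)
B: Δ: 4! 8! 4! / 17! → 1/15315300; sum: t=0:+1/331776 = 1/331776; 3j²(6 4 6; 2 -4 2) = Δ·Π!·Σ² = 490/21879  (sign +1)
I_A²/I_B² = (125/7293)/(490/21879) = 75/98

75/98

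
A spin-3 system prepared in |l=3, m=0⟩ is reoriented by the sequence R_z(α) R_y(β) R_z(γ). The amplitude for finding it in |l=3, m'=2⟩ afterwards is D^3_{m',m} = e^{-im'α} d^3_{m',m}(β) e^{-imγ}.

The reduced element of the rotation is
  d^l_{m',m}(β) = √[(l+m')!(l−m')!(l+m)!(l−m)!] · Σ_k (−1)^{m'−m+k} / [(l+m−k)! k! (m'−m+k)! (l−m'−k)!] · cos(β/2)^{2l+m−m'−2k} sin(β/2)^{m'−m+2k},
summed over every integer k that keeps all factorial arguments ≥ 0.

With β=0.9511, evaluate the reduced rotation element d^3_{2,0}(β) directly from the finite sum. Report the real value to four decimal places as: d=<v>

d=0.5270

d^3_{2,0}(β=0.9511) via the finite sum:
c=cos(0.951100/2)=0.889041, s=sin(0.951100/2)=0.457827; N=√[120·1·6·6]=65.726707
Admissible k: 0..1 (factorial args all ≥0)
  k=0: (−1)^2·65.7267/(12)·0.8890^4·0.4578^2 = +0.717219
  k=1: (−1)^3·65.7267/(12)·0.8890^2·0.4578^4 = -0.190201
d^3_{2,0}(0.9511) = +0.717219 -0.190201 = +0.527018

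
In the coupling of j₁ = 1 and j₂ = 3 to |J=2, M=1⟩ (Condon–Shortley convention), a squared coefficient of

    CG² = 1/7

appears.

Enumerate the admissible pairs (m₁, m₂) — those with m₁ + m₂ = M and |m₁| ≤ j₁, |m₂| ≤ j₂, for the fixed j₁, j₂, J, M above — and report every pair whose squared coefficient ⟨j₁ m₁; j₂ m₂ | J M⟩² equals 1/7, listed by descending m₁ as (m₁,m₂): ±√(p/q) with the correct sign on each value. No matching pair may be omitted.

Admissible pairs with m₁+m₂ = M = 1: (-1,2), (0,1), (1,0)
  (m₁,m₂)=(1,0): CG² = 1/7, CG = +√(1/7)   ← matches the target
  (m₁,m₂)=(0,1): CG² = 8/21, CG = −√(8/21)
  (m₁,m₂)=(-1,2): CG² = 10/21, CG = +√(10/21)
Pairs with CG² = 1/7: (1,0): +√(1/7)

(1,0): +√(1/7)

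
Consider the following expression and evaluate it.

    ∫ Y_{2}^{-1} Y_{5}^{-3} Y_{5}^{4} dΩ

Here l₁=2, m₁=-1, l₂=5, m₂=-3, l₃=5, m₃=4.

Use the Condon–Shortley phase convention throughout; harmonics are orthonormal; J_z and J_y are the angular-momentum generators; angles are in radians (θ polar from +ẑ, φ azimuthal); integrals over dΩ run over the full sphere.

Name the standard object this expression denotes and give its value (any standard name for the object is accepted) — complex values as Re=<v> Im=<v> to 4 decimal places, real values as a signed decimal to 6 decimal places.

Gaunt coefficient, +0.196098

This is a Gaunt coefficient — the integral of a triple product of spherical harmonics over the sphere.
Checks pass: Σm=0; 12 even; l₃=5∈[3,7].
(2·2+1)(2·5+1)(2·5+1) = 605
Δ: 2! 2! 8! / 13! → 1/38610
sum: t=0:+1/2880 t=1:−1/576 t=2:+1/2880 = -1/960
3j²(2 5 5; 0 0 0) = Δ·Π!·Σ² = 10/429  (sign +1)
sum: t=1:−1/10080 t=2:+1/80640 = -1/11520
3j²(2 5 5; -1 -3 4) = Δ·Π!·Σ² = 49/1430  (sign +1)
combine: 4πI² = 605·10/429·49/1430 = 245/507
take √, sign +1: I = 0.19609844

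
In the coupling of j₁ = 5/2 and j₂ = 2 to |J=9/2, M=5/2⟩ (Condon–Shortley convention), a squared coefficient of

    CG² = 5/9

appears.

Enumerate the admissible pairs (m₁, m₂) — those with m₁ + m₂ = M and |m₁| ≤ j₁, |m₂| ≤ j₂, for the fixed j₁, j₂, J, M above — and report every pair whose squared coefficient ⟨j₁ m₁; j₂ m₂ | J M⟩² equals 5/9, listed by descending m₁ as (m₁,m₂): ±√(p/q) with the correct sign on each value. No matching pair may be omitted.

(3/2,1): +√(5/9)

Admissible pairs with m₁+m₂ = M = 5/2: (1/2,2), (3/2,1), (5/2,0)
  (m₁,m₂)=(5/2,0): CG² = 1/6, CG = +√(1/6)
  (m₁,m₂)=(3/2,1): CG² = 5/9, CG = +√(5/9)   ← matches the target
  (m₁,m₂)=(1/2,2): CG² = 5/18, CG = +√(5/18)
Pairs with CG² = 5/9: (3/2,1): +√(5/9)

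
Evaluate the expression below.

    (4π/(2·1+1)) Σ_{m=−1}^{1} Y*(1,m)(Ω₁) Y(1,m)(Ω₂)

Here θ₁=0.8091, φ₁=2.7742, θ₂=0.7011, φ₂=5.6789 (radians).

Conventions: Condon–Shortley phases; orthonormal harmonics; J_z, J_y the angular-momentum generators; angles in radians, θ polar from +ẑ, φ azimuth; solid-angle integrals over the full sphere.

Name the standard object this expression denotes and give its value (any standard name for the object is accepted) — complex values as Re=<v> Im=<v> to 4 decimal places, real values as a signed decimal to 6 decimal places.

Legendre polynomial (addition theorem), +0.073596

This sum is the spherical-harmonic addition theorem: it equals the Legendre polynomial P_l(cos γ) of the angle γ between the two directions.
Term-by-term m-sum for l=1 (normalisation 4π/3 = 4.188790):
  m=-1: (-0.233338+0.089804i) × (+0.183397+0.126626i) = -0.054165-0.013077i  (running Σ = -0.054165-0.013077i)
  m=0: (+0.337209-0.000000i) × (+0.373357+0.000000i) = +0.125899+0.000000i  (running Σ = +0.071735-0.013077i)
  m=1: (+0.233338+0.089804i) × (-0.183397+0.126626i) = -0.054165+0.013077i  (running Σ = +0.017570+0.000000i)
Σ over m = +0.017570+0.000000i; ×(4π/3) → +0.073596+0.000000i. Real part: 0.073596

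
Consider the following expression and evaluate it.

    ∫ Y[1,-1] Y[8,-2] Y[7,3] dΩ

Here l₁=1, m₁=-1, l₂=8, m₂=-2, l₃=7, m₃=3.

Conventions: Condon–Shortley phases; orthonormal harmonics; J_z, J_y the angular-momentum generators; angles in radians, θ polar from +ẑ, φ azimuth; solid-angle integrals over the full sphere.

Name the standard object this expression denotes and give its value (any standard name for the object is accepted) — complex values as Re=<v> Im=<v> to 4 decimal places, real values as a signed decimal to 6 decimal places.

Gaunt coefficient, +0.118504

This is a Gaunt coefficient — the integral of a triple product of spherical harmonics over the sphere.
Rules hold: Σm=0, L=16 even, 7≤7≤9.
N = 3·17·15 = 765
Δ = 2!·0!·14!/17! = 1/2040
Racah Σ t=1..1: t=1:−1/25401600 = -1/25401600
⇒ 3j(1 8 7; 0 0 0)² = 8/255, sgn +1
Racah Σ t=2..2: t=2:+1/174182400 = 1/174182400
⇒ 3j(1 8 7; -1 -2 3)² = 1/136, sgn +1
4πI² = N·(3j₀)²·(3jₘ)² = 3/17
I = +1·√(0.176471/4π) = 0.11850352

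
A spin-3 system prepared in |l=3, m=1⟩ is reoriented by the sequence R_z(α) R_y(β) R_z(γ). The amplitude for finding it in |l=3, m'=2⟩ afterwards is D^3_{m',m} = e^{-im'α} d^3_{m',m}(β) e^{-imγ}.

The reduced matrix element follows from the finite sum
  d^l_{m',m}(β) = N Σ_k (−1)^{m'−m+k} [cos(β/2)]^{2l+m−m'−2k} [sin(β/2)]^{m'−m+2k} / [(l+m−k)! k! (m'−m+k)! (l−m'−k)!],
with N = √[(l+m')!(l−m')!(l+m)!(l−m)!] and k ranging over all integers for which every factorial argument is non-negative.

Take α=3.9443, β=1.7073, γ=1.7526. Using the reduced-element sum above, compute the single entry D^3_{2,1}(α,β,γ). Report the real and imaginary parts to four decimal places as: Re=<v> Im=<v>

First d^3_{2,1}(β=1.7073), then the phase factors e^{-i(2)α} and e^{-i(1)γ}:
Half-angle: c=0.657237, s=0.753684. N=√(120·1·24·2)=75.894664
The bounds max(0,m−m')=0 and min(l+m,l−m')=1 give 2 terms
  k=0: (−1)^1·75.8947/(24)·0.6572^5·0.7537^1 = -0.292279
  k=1: (−1)^2·75.8947/(12)·0.6572^3·0.7537^3 = +0.768712
d^3_{2,1}(1.7073) = -0.292279 +0.768712 = +0.476433
Phases: e^{-i·(2)·3.9443}=-0.034611-0.999401i, e^{-i·(1)·1.7526}=-0.180804-0.983519i ⇒ D=-0.465318+0.102307i

Re=-0.4653 Im=0.1023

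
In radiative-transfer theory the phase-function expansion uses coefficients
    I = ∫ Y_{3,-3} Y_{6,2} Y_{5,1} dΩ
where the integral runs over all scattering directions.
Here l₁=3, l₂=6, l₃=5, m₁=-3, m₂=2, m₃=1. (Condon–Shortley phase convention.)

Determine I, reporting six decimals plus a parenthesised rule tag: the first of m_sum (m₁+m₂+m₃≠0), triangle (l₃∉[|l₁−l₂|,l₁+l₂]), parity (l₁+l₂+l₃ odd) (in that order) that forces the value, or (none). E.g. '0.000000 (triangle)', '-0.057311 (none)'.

-0.174062 (none)

Checks pass: Σm=0; 14 even; l₃=5∈[3,9].
(2·3+1)(2·6+1)(2·5+1) = 1001
Δ: 4! 2! 8! / 15! → 1/675675
sum: t=1:−1/8640 t=2:+1/2304 t=3:−1/8640 = 7/34560
3j²(3 6 5; 0 0 0) = Δ·Π!·Σ² = 7/429  (sign -1)
sum: t=4:+1/27648 = 1/27648
3j²(3 6 5; -3 2 1) = Δ·Π!·Σ² = 10/429  (sign +1)
combine: 4πI² = 1001·7/429·10/429 = 490/1287
take √, sign -1: I = -0.17406195
No selection rule forces the value: the integral is nonzero (none).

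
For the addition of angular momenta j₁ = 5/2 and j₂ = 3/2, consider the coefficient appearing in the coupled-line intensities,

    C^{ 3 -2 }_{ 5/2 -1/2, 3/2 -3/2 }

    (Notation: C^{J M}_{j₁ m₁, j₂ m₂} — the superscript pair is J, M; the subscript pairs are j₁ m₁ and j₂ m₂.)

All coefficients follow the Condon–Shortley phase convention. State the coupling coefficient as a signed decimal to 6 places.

√[7·1!4!2!/8! · 2!3!0!3!1!5!] = √(72)
  +(−1)^0/∏(0,1,3,0,1,2)! = 1/12  (running 1/12)
⟨..|..⟩ = √(72)·(1/12) = +0.707107

+0.707107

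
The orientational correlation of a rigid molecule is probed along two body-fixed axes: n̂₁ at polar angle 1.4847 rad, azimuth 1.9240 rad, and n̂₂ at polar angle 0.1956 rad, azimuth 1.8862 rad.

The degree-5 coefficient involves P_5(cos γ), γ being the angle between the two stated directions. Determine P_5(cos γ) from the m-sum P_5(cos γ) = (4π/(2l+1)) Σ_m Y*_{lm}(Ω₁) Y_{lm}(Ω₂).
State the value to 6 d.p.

Expand P_5 via completeness: Σ_{m} conj(Y_{5,m}) at Ω₁ times Y_{5,m} at Ω₂ —
  [-5]  conj(Y_{5,-5})(Ω₁) = -0.446946-0.088379i ; Y_{5,-5}(Ω₂) = -0.000129+0.000001i ; Δ = +0.000058+0.000011i
  [-4]  conj(Y_{5,-4})(Ω₁) = +0.019563+0.122801i ; Y_{5,-4}(Ω₂) = +0.000625-0.001957i ; Δ = +0.000253+0.000038i
  [-3]  conj(Y_{5,-3})(Ω₁) = -0.278523+0.156228i ; Y_{5,-3}(Ω₂) = +0.015782+0.011376i ; Δ = -0.006173-0.000703i
  [-2]  conj(Y_{5,-2})(Ω₁) = +0.107598+0.091814i ; Y_{5,-2}(Ω₂) = -0.095677+0.069878i ; Δ = -0.016711-0.001266i
  [-1]  conj(Y_{5,-1})(Ω₁) = -0.099077+0.268748i ; Y_{5,-1}(Ω₂) = -0.134631-0.412605i ; Δ = +0.124225+0.004698i
  [+0]  conj(Y_{5,0})(Ω₁) = +0.145678-0.000000i ; Y_{5,0}(Ω₂) = +0.685402+0.000000i ; Δ = +0.099848+0.000000i
  [+1]  conj(Y_{5,1})(Ω₁) = +0.099077+0.268748i ; Y_{5,1}(Ω₂) = +0.134631-0.412605i ; Δ = +0.124225-0.004698i
  [+2]  conj(Y_{5,2})(Ω₁) = +0.107598-0.091814i ; Y_{5,2}(Ω₂) = -0.095677-0.069878i ; Δ = -0.016711+0.001266i
  [+3]  conj(Y_{5,3})(Ω₁) = +0.278523+0.156228i ; Y_{5,3}(Ω₂) = -0.015782+0.011376i ; Δ = -0.006173+0.000703i
  [+4]  conj(Y_{5,4})(Ω₁) = +0.019563-0.122801i ; Y_{5,4}(Ω₂) = +0.000625+0.001957i ; Δ = +0.000253-0.000038i
  [+5]  conj(Y_{5,5})(Ω₁) = +0.446946-0.088379i ; Y_{5,5}(Ω₂) = +0.000129+0.000001i ; Δ = +0.000058-0.000011i
Σ over m = +0.303152+0.000000i; ×(4π/11) → +0.346320+0.000000i. Real part: 0.346320

0.346320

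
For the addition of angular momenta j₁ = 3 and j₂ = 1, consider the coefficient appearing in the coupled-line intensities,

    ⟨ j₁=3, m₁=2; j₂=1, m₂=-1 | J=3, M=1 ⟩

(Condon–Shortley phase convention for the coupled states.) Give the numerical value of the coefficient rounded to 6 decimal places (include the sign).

j₁+j₂−J=1  J+j₁−j₂=5  J−j₁+j₂=1  j₁+j₂+J+1=8
(j₁±m₁, j₂±m₂, J±M) = (5,1,0,2,4,2)
P² = 240
sum k=0..0:
  [0] +1/24 = 1/24
S = 1/24
C² = P²·S² = 5/12 ; C = +0.645497

+√(5/12) ≈ +0.645497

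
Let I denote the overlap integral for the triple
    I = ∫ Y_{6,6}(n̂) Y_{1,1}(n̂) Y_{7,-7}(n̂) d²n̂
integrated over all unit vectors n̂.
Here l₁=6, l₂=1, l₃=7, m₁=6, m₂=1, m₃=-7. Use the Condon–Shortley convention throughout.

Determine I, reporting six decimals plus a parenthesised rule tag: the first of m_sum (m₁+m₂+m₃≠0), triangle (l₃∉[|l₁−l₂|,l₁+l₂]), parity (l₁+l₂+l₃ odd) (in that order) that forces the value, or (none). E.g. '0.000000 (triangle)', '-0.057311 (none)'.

-0.333779 (none)

m-sum 0 ✓  L=14 even ✓  5≤7≤7 ✓
Π(2lᵢ+1) = 13×3×15 = 585
triangle coeff Δ(6,1,7) = 1/1365
Σ_t [0,0]: t=0:+1/518400 = 1/518400
(3j)²=7/195 [(6 1 7; 0 0 0)], sign=-1
Σ_t [0,0]: t=0:+1/958003200 = 1/958003200
(3j)²=1/15 [(6 1 7; 6 1 -7)], sign=+1
⇒ 4πI² = 7/5
I = (-1)√(7/5/(4π)) = -0.33377906
No selection rule forces the value: the integral is nonzero (none).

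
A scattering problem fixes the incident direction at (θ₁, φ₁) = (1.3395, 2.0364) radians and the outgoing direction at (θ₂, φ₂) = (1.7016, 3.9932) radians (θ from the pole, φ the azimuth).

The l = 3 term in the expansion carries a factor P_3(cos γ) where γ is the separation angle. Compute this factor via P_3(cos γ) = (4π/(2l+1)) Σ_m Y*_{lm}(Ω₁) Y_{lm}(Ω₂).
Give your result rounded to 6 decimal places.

Expand P_3 via completeness: Σ_{m} conj(Y_{3,m}) at Ω₁ times Y_{3,m} at Ω₂ —
  m=-3: Y*=0.37896 - 0.06661j  Y=0.33861 + 0.22514j  product 0.14332 + 0.06276j
  m=-2: Y*=-0.13249 - 0.17809j  Y=0.01730 + 0.12988j  product 0.02084 - 0.02029j
  m=-1: Y*=0.10412 - 0.20723j  Y=0.19313 - 0.22056j  product -0.02560 - 0.06299j
  m=+0: Y*=-0.23416 + 0.00000j  Y=0.14188 + 0.00000j  product -0.03322 + 0.00000j
  m=+1: Y*=-0.10412 - 0.20723j  Y=-0.19313 - 0.22056j  product -0.02560 + 0.06299j
  m=+2: Y*=-0.13249 + 0.17809j  Y=0.01730 - 0.12988j  product 0.02084 + 0.02029j
  m=+3: Y*=-0.37896 - 0.06661j  Y=-0.33861 + 0.22514j  product 0.14332 - 0.06276j
Total Σ_m = 0.24389 + 0.00000j. Multiply by 1.795196: 0.43783 + 0.00000j. P_3(cos γ) = 0.437833

0.437833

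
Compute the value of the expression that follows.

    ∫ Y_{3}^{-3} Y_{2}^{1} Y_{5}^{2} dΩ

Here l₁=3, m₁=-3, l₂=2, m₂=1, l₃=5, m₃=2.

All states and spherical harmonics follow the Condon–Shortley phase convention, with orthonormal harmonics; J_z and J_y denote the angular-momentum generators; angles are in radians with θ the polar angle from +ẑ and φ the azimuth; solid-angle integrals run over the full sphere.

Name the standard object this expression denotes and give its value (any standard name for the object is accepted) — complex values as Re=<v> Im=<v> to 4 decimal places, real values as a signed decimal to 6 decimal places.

Gaunt coefficient, +0.063396

This is a Gaunt coefficient — the integral of a triple product of spherical harmonics over the sphere.
Rules hold: Σm=0, L=10 even, 1≤5≤5.
N = 7·5·11 = 385
Δ = 0!·6!·4!/11! = 1/2310
Racah Σ t=0..0: t=0:+1/144 = 1/144
⇒ 3j(3 2 5; 0 0 0)² = 10/231, sgn -1
Racah Σ t=0..0: t=0:+1/4320 = 1/4320
⇒ 3j(3 2 5; -3 1 2)² = 1/330, sgn -1
4πI² = N·(3j₀)²·(3jₘ)² = 5/99
I = +1·√(0.0505051/4π) = 0.06339609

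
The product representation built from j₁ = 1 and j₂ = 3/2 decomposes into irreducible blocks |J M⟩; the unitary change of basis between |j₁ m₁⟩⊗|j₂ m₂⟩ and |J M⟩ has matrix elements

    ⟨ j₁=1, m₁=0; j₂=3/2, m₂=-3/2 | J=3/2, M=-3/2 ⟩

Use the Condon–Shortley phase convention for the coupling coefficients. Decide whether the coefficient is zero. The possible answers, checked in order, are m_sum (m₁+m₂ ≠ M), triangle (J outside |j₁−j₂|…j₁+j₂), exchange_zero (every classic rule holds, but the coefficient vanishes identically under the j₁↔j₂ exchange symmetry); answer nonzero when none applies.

m-sum: m₁+m₂ = 0+(-3/2) = -3/2, M = -3/2  ✓
triangle: |j₁−j₂| = 1/2 ≤ J = 3/2 ≤ j₁+j₂ = 5/2  ✓
exchange: j₁≠j₂ or m₁≠m₂ — the exchange symmetry imposes no constraint here
value check: CG = +√(3/5) = +0.774597 ≠ 0

nonzero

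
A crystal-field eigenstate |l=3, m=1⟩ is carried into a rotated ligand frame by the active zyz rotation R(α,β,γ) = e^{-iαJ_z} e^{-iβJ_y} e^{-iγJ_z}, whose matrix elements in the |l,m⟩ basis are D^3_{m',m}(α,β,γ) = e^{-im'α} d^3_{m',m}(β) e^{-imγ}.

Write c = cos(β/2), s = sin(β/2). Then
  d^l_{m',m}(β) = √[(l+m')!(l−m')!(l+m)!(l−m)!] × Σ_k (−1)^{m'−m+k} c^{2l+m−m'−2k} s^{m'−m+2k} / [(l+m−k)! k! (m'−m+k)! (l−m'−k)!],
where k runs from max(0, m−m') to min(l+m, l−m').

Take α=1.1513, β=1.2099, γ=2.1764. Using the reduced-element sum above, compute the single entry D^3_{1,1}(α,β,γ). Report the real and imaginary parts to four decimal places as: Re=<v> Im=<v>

Re=0.4423 Im=-0.0833

Split into d^3_{1,1}(β=1.2099) × two z-phases.
Half-angle: c=0.822531, s=0.568721. N=√(24·2·24·2)=48.000000
The bounds max(0,m−m')=0 and min(l+m,l−m')=2 give 3 terms
  k=0: (−1)^0·48.0000/(48)·0.8225^6·0.5687^0 = +0.309679
  k=1: (−1)^1·48.0000/(6)·0.8225^4·0.5687^2 = -1.184395
  k=2: (−1)^2·48.0000/(8)·0.8225^2·0.5687^4 = +0.424671
d^3_{1,1}(1.2099) = +0.309679 -1.184395 +0.424671 = -0.450045
D = (+0.407301-0.913294i)·(-0.450045)·(-0.569258-0.822159i) = +0.442274-0.083274i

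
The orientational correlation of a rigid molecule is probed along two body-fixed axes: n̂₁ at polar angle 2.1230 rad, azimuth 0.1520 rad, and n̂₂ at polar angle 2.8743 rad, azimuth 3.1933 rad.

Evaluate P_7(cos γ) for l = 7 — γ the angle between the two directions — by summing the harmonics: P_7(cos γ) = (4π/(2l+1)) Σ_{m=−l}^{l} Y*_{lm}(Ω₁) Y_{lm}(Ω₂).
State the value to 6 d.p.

-0.248558

Addition theorem: P_7(cos γ) = (4π/15) Σ_m Y*_{lm}(Ω₁) Y_{lm}(Ω₂), m = −7…7:
  m=-7: Y*=(0.078689, 0.141742)  Y=(-0.000042, 0.000016)  product (-0.000006, -0.000005)
  m=-6: Y*=(-0.228796, -0.295534)  Y=(-0.000583, 0.000187)  product (0.000189, 0.000130)
  m=-5: Y*=(0.306592, 0.291400)  Y=(-0.005058, 0.001338)  product (-0.001940, -0.001064)
  m=-4: Y*=(-0.095815, -0.066682)  Y=(-0.030653, 0.006432)  product (0.003366, 0.001428)
  m=-3: Y*=(-0.265625, -0.130283)  Y=(-0.131609, 0.020581)  product (0.037640, 0.011680)
  m=-2: Y*=(0.252070, 0.079081)  Y=(-0.381325, 0.039576)  product (-0.099251, -0.020180)
  m=-1: Y*=(0.193823, 0.029690)  Y=(-0.633016, 0.032761)  product (-0.123666, -0.012445)
  m=+0: Y*=(-0.291713, -0.000000)  Y=(-0.242157, 0.000000)  product (0.070640, 0.000000)
  m=+1: Y*=(-0.193823, 0.029690)  Y=(0.633016, 0.032761)  product (-0.123666, 0.012445)
  m=+2: Y*=(0.252070, -0.079081)  Y=(-0.381325, -0.039576)  product (-0.099251, 0.020180)
  m=+3: Y*=(0.265625, -0.130283)  Y=(0.131609, 0.020581)  product (0.037640, -0.011680)
  m=+4: Y*=(-0.095815, 0.066682)  Y=(-0.030653, -0.006432)  product (0.003366, -0.001428)
  m=+5: Y*=(-0.306592, 0.291400)  Y=(0.005058, 0.001338)  product (-0.001940, 0.001064)
  m=+6: Y*=(-0.228796, 0.295534)  Y=(-0.000583, -0.000187)  product (0.000189, -0.000130)
  m=+7: Y*=(-0.078689, 0.141742)  Y=(0.000042, 0.000016)  product (-0.000006, 0.000005)
Σ over m = (-0.296695, 0.000000); ×(4π/15) → (-0.248558, 0.000000). Real part: -0.248558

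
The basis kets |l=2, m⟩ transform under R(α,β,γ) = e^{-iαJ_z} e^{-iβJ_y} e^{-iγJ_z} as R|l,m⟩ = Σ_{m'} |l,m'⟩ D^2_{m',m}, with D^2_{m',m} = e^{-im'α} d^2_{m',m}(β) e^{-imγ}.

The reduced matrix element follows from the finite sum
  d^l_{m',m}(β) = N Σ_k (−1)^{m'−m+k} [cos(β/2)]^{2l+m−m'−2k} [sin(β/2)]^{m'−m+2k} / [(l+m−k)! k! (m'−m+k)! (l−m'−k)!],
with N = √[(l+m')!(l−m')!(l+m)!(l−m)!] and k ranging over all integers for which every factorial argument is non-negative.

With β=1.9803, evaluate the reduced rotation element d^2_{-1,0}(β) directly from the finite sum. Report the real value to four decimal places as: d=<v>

d=-0.4473

d^2_{-1,0}(β=1.9803) via the finite sum:
c=cos(1.980300/2)=0.548564, s=sin(1.980300/2)=0.836108; N=√[1·6·2·2]=4.898979
k: max(0,(0)−(-1))=1 … min(2+(0),2−(-1))=2
  k=1: (−1)^0·4.8990/(2)·0.5486^3·0.8361^1 = +0.338081
  k=2: (−1)^1·4.8990/(2)·0.5486^1·0.8361^3 = -0.785400
d^2_{-1,0}(1.9803) = +0.338081 -0.785400 = -0.447319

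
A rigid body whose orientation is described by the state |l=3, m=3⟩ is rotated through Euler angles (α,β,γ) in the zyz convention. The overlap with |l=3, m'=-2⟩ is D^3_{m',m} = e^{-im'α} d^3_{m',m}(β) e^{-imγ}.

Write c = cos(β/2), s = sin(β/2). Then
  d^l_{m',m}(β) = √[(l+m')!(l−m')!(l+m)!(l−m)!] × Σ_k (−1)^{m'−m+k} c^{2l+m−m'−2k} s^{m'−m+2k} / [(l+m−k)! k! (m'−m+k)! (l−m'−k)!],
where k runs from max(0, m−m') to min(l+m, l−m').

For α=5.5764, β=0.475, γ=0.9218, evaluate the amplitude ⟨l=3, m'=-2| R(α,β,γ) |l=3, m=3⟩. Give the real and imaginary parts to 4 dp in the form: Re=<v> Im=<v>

Re=-0.0009 Im=0.0015

First d^3_{-2,3}(β=0.4750), then the phase factors e^{-i(-2)α} and e^{-i(3)γ}:
With c≡cos(β/2)=0.971929 and s≡sin(β/2)=0.235274, N=[1·120·720·1]^{1/2}=293.938769
Admissible k: 5..5 (factorial args all ≥0)
  k=5: (−1)^0·293.9388/(120)·0.9719^1·0.2353^5 = +0.001716
d^3_{-2,3}(0.4750) = +0.001716
D = (+0.156579-0.987665i)·(+0.001716)·(-0.930070-0.367382i) = -0.000873+0.001478i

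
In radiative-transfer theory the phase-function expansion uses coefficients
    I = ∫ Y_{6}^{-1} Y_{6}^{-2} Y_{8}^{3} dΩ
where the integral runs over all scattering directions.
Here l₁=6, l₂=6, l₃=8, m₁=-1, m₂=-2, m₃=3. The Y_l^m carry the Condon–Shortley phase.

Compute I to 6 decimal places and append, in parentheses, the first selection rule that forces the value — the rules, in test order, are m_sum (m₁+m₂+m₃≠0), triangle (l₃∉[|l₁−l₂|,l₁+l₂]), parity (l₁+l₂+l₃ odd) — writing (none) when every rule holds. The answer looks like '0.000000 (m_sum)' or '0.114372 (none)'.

-0.074631 (none)

Checks pass: Σm=0; 20 even; l₃=8∈[0,12].
(2·6+1)(2·6+1)(2·8+1) = 2873
Δ: 4! 8! 8! / 21! → 1/1309458150
sum: t=0:+1/49766400 t=1:−1/3110400 t=2:+1/1327104 t=3:−1/3110400 t=4:+1/49766400 = 1/6635520
3j²(6 6 8; 0 0 0) = Δ·Π!·Σ² = 350/46189  (sign +1)
sum: t=0:+1/69672960 t=1:−1/6220800 t=2:+1/4147200 t=3:−1/17418240 t=4:+1/696729600 = 1/25804800
3j²(6 6 8; -1 -2 3) = Δ·Π!·Σ² = 27/8398  (sign -1)
combine: 4πI² = 2873·350/46189·27/8398 = 4725/67507
take √, sign -1: I = -0.07463140
No selection rule forces the value: the integral is nonzero (none).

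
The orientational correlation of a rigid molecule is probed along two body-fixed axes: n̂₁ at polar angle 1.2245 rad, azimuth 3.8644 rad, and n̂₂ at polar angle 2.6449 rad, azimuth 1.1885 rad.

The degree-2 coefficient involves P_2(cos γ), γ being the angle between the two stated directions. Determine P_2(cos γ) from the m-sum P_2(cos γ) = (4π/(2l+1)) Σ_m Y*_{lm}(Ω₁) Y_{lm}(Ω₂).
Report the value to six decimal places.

0.232698

Term-by-term m-sum for l=2 (normalisation 4π/5 = 2.513274):
  [-2]  conj(Y_{2,-2})(Ω₁) = 0.04267 + 0.33910j ; Y_{2,-2}(Ω₂) = -0.06330 - 0.06072j ; Δ = 0.01789 - 0.02406j
  [-1]  conj(Y_{2,-1})(Ω₁) = -0.18498 - 0.16316j ; Y_{2,-1}(Ω₂) = -0.12074 + 0.30029j ; Δ = 0.07133 - 0.03585j
  [+0]  conj(Y_{2,0})(Ω₁) = -0.20639 + 0.00000j ; Y_{2,0}(Ω₂) = 0.41593 + 0.00000j ; Δ = -0.08584 + 0.00000j
  [+1]  conj(Y_{2,1})(Ω₁) = 0.18498 - 0.16316j ; Y_{2,1}(Ω₂) = 0.12074 + 0.30029j ; Δ = 0.07133 + 0.03585j
  [+2]  conj(Y_{2,2})(Ω₁) = 0.04267 - 0.33910j ; Y_{2,2}(Ω₂) = -0.06330 + 0.06072j ; Δ = 0.01789 + 0.02406j
Accumulated sum 0.09259 - 0.00000j; after 4π/(2l+1) scaling, 0.23270 - 0.00000j ⇒ P_2 = 0.232698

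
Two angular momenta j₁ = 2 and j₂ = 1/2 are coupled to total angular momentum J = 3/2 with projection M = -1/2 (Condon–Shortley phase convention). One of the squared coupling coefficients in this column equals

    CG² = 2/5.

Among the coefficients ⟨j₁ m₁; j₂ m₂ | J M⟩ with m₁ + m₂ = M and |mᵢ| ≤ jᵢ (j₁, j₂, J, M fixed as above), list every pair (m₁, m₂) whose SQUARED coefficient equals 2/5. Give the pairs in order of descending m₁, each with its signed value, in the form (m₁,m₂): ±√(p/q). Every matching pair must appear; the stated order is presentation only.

(0,-1/2): +√(2/5)

Admissible pairs with m₁+m₂ = M = -1/2: (-1,1/2), (0,-1/2)
  (m₁,m₂)=(0,-1/2): CG² = 2/5, CG = +√(2/5)   ← matches the target
  (m₁,m₂)=(-1,1/2): CG² = 3/5, CG = −√(3/5)
Pairs with CG² = 2/5: (0,-1/2): +√(2/5)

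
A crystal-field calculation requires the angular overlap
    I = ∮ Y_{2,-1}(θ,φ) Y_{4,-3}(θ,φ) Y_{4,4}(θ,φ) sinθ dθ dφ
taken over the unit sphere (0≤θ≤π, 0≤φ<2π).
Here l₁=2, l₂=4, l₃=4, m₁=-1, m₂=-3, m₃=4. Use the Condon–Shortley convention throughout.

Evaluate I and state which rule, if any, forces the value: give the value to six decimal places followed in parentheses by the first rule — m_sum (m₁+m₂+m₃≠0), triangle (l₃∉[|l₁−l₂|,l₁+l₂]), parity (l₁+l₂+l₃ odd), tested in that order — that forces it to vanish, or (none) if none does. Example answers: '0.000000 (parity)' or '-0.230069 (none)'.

Checks pass: Σm=0; 10 even; l₃=4∈[2,6].
(2·2+1)(2·4+1)(2·4+1) = 405
Δ: 2! 2! 6! / 11! → 1/13860
sum: t=0:+1/192 t=1:−1/36 t=2:+1/192 = -5/288
3j²(2 4 4; 0 0 0) = Δ·Π!·Σ² = 20/693  (sign -1)
sum: t=1:−1/1440 = -1/1440
3j²(2 4 4; -1 -3 4) = Δ·Π!·Σ² = 7/165  (sign -1)
combine: 4πI² = 405·20/693·7/165 = 60/121
take √, sign +1: I = 0.19864517
No selection rule forces the value: the integral is nonzero (none).

0.198645 (none)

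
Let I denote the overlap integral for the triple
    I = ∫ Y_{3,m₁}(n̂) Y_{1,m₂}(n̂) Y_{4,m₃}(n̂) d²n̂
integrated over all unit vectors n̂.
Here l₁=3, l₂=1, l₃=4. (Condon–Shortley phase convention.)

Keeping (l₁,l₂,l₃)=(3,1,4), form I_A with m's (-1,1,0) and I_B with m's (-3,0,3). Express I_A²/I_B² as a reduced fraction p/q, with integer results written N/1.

6/7

Shared (l₁,l₂,l₃)=(3,1,4): N and (l;000)² cancel in I_A²/I_B².
A: Δ = 0!·6!·2!/9! = 1/252; Racah Σ t=0..0: t=0:+1/96 = 1/96; ⇒ 3j(3 1 4; -1 1 0)² = 1/42, sgn +1
B: Δ = 0!·6!·2!/9! = 1/252; Racah Σ t=0..0: t=0:+1/720 = 1/720; ⇒ 3j(3 1 4; -3 0 3)² = 1/36, sgn -1
I_A²/I_B² = (1/42)/(1/36) = 6/7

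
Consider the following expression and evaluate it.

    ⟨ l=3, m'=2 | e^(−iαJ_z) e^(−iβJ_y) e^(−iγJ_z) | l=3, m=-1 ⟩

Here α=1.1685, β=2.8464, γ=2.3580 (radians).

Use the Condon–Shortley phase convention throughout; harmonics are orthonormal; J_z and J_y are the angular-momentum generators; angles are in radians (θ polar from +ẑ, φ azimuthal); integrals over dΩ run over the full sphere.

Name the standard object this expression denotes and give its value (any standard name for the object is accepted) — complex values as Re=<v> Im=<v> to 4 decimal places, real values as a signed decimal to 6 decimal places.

Wigner D-matrix element, Re=0.4208 Im=0.0088

This is a Wigner D-matrix element — the rotation-matrix element ⟨l m'| R(α,β,γ) |l m⟩ in the angular-momentum basis.
Split into d^3_{2,-1}(β=2.8464) × two z-phases.
With c≡cos(β/2)=0.147061 and s≡sin(β/2)=0.989127, N=[120·1·2·24]^{1/2}=75.894664
The bounds max(0,m−m')=0 and min(l+m,l−m')=1 give 2 terms
  k=0: (−1)^3·75.8947/(12)·0.1471^3·0.9891^3 = -0.019466
  k=1: (−1)^4·75.8947/(24)·0.1471^1·0.9891^5 = +0.440310
d^3_{2,-1}(2.8464) = -0.019466 +0.440310 = +0.420844
D = (-0.693405-0.720548i)·(+0.420844)·(-0.708382+0.705829i) = +0.420751+0.008837i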